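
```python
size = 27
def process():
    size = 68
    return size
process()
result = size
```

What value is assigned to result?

Step 1: size = 27 globally.
Step 2: process() creates a LOCAL size = 68 (no global keyword!).
Step 3: The global size is unchanged. result = 27

The answer is 27.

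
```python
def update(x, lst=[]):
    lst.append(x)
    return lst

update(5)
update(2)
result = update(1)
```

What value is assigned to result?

Step 1: Mutable default argument gotcha! The list [] is created once.
Step 2: Each call appends to the SAME list: [5], [5, 2], [5, 2, 1].
Step 3: result = [5, 2, 1]

The answer is [5, 2, 1].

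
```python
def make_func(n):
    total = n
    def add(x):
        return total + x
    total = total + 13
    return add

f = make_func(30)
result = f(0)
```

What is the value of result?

Step 1: make_func(30) sets total = 30, then total = 30 + 13 = 43.
Step 2: Closures capture by reference, so add sees total = 43.
Step 3: f(0) returns 43 + 0 = 43

The answer is 43.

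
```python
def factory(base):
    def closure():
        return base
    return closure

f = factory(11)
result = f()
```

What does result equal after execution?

Step 1: factory(11) creates closure capturing base = 11.
Step 2: f() returns the captured base = 11.
Step 3: result = 11

The answer is 11.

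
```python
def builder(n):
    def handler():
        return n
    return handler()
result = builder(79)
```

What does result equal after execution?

Step 1: builder(79) binds parameter n = 79.
Step 2: handler() looks up n in enclosing scope and finds the parameter n = 79.
Step 3: result = 79

The answer is 79.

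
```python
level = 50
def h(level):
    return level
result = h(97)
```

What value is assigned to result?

Step 1: Global level = 50.
Step 2: h(97) takes parameter level = 97, which shadows the global.
Step 3: result = 97

The answer is 97.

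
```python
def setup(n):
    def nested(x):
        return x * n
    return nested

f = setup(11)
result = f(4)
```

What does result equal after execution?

Step 1: setup(11) creates a closure capturing n = 11.
Step 2: f(4) computes 4 * 11 = 44.
Step 3: result = 44

The answer is 44.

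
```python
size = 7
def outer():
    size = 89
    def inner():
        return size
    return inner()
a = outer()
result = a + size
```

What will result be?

Step 1: outer() has local size = 89. inner() reads from enclosing.
Step 2: outer() returns 89. Global size = 7 unchanged.
Step 3: result = 89 + 7 = 96

The answer is 96.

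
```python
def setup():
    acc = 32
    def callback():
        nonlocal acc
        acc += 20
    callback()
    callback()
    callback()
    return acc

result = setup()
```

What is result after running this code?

Step 1: acc starts at 32.
Step 2: callback() is called 3 times, each adding 20.
Step 3: acc = 32 + 20 * 3 = 92

The answer is 92.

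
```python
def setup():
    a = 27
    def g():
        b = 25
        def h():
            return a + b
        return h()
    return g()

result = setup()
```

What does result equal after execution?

Step 1: setup() defines a = 27. g() defines b = 25.
Step 2: h() accesses both from enclosing scopes: a = 27, b = 25.
Step 3: result = 27 + 25 = 52

The answer is 52.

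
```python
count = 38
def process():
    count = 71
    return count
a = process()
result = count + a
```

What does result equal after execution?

Step 1: Global count = 38. process() returns local count = 71.
Step 2: a = 71. Global count still = 38.
Step 3: result = 38 + 71 = 109

The answer is 109.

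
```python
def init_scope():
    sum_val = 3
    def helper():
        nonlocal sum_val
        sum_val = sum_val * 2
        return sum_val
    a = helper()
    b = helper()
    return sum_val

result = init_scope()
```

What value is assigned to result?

Step 1: sum_val starts at 3.
Step 2: First helper(): sum_val = 3 * 2 = 6.
Step 3: Second helper(): sum_val = 6 * 2 = 12.
Step 4: result = 12

The answer is 12.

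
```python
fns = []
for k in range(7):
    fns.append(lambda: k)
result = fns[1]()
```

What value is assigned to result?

Step 1: The loop creates 7 lambdas, all referencing the same variable k.
Step 2: After the loop, k = 6 (final value).
Step 3: fns[1]() looks up k at call time and finds 6. This is the late binding gotcha. result = 6

The answer is 6.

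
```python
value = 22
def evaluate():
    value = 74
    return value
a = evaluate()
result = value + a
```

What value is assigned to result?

Step 1: Global value = 22. evaluate() returns local value = 74.
Step 2: a = 74. Global value still = 22.
Step 3: result = 22 + 74 = 96

The answer is 96.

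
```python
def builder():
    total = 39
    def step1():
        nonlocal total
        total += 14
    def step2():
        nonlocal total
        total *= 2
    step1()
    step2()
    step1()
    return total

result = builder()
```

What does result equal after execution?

Step 1: total = 39.
Step 2: step1(): total = 39 + 14 = 53.
Step 3: step2(): total = 53 * 2 = 106.
Step 4: step1(): total = 106 + 14 = 120. result = 120

The answer is 120.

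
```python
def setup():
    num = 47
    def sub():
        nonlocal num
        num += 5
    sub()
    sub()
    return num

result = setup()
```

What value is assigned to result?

Step 1: num starts at 47.
Step 2: sub() is called 2 times, each adding 5.
Step 3: num = 47 + 5 * 2 = 57

The answer is 57.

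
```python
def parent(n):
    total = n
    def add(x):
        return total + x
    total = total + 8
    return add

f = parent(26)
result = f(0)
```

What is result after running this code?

Step 1: parent(26) sets total = 26, then total = 26 + 8 = 34.
Step 2: Closures capture by reference, so add sees total = 34.
Step 3: f(0) returns 34 + 0 = 34

The answer is 34.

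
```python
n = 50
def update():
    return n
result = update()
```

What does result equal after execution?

Step 1: n = 50 is defined in the global scope.
Step 2: update() looks up n. No local n exists, so Python checks the global scope via LEGB rule and finds n = 50.
Step 3: result = 50

The answer is 50.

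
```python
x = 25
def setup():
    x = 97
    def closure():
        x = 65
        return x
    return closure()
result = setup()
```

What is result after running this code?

Step 1: Three scopes define x: global (25), setup (97), closure (65).
Step 2: closure() has its own local x = 65, which shadows both enclosing and global.
Step 3: result = 65 (local wins in LEGB)

The answer is 65.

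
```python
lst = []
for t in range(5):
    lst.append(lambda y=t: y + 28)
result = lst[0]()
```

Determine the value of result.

Step 1: Default argument y=t captures t's value at definition time.
Step 2: lst[0] was defined when t = 0, so y defaults to 0.
Step 3: result = 0 + 28 = 28 (default arg fixes the late binding issue)

The answer is 28.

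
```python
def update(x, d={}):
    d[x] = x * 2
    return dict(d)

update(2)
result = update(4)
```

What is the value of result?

Step 1: Mutable default dict is shared across calls.
Step 2: First call adds 2: 4. Second call adds 4: 8.
Step 3: result = {2: 4, 4: 8}

The answer is {2: 4, 4: 8}.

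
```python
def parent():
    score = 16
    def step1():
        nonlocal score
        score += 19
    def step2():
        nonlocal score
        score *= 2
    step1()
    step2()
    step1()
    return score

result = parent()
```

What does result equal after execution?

Step 1: score = 16.
Step 2: step1(): score = 16 + 19 = 35.
Step 3: step2(): score = 35 * 2 = 70.
Step 4: step1(): score = 70 + 19 = 89. result = 89

The answer is 89.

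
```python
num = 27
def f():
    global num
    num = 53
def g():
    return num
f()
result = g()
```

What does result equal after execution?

Step 1: num = 27.
Step 2: f() sets global num = 53.
Step 3: g() reads global num = 53. result = 53

The answer is 53.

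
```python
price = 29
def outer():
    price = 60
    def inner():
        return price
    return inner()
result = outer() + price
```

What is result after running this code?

Step 1: Global price = 29. outer() shadows with price = 60.
Step 2: inner() returns enclosing price = 60. outer() = 60.
Step 3: result = 60 + global price (29) = 89

The answer is 89.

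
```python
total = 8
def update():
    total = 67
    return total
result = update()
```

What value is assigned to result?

Step 1: Global total = 8.
Step 2: update() creates local total = 67, shadowing the global.
Step 3: Returns local total = 67. result = 67

The answer is 67.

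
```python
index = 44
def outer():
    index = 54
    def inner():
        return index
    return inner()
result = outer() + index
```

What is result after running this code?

Step 1: Global index = 44. outer() shadows with index = 54.
Step 2: inner() returns enclosing index = 54. outer() = 54.
Step 3: result = 54 + global index (44) = 98

The answer is 98.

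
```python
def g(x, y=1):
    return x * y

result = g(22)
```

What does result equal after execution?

Step 1: g(22) uses default y = 1.
Step 2: Returns 22 * 1 = 22.
Step 3: result = 22

The answer is 22.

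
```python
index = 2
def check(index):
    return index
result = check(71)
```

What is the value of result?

Step 1: Global index = 2.
Step 2: check(71) takes parameter index = 71, which shadows the global.
Step 3: result = 71

The answer is 71.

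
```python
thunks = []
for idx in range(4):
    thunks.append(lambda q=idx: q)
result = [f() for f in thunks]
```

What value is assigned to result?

Step 1: Default arg q=idx captures idx at each iteration.
Step 2: Each lambda has its own default: 0, 1, ..., 3.
Step 3: result = [0, 1, 2, 3]

The answer is [0, 1, 2, 3].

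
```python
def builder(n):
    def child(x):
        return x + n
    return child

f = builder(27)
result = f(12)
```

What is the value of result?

Step 1: builder(27) creates a closure that captures n = 27.
Step 2: f(12) calls the closure with x = 12, returning 12 + 27 = 39.
Step 3: result = 39

The answer is 39.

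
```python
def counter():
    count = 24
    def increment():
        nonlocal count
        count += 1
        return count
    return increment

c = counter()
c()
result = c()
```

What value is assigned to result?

Step 1: counter() creates closure with count = 24.
Step 2: Each c() call increments count via nonlocal. After 2 calls: 24 + 2 = 26.
Step 3: result = 26

The answer is 26.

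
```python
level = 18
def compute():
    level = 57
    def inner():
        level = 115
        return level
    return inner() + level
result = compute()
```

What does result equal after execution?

Step 1: compute() has local level = 57. inner() has local level = 115.
Step 2: inner() returns its local level = 115.
Step 3: compute() returns 115 + its own level (57) = 172

The answer is 172.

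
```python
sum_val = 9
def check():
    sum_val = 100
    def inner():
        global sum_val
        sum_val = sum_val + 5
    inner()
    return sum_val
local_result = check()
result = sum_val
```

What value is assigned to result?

Step 1: Global sum_val = 9. check() creates local sum_val = 100.
Step 2: inner() declares global sum_val and adds 5: global sum_val = 9 + 5 = 14.
Step 3: check() returns its local sum_val = 100 (unaffected by inner).
Step 4: result = global sum_val = 14

The answer is 14.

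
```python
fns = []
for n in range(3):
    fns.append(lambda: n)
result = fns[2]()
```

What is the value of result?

Step 1: The loop creates 3 lambdas, all referencing the same variable n.
Step 2: After the loop, n = 2 (final value).
Step 3: fns[2]() looks up n at call time and finds 2. This is the late binding gotcha. result = 2

The answer is 2.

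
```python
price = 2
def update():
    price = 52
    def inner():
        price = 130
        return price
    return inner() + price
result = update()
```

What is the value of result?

Step 1: update() has local price = 52. inner() has local price = 130.
Step 2: inner() returns its local price = 130.
Step 3: update() returns 130 + its own price (52) = 182

The answer is 182.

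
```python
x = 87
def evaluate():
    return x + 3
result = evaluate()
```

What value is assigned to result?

Step 1: x = 87 is defined globally.
Step 2: evaluate() looks up x from global scope = 87, then computes 87 + 3 = 90.
Step 3: result = 90

The answer is 90.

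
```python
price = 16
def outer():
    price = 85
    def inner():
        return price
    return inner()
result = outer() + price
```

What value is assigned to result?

Step 1: Global price = 16. outer() shadows with price = 85.
Step 2: inner() returns enclosing price = 85. outer() = 85.
Step 3: result = 85 + global price (16) = 101

The answer is 101.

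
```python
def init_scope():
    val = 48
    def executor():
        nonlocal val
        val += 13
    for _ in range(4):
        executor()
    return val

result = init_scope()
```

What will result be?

Step 1: val = 48.
Step 2: executor() is called 4 times in a loop, each adding 13 via nonlocal.
Step 3: val = 48 + 13 * 4 = 100

The answer is 100.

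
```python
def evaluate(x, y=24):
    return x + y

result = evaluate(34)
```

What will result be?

Step 1: evaluate(34) uses default y = 24.
Step 2: Returns 34 + 24 = 58.
Step 3: result = 58

The answer is 58.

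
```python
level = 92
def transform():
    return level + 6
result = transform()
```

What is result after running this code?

Step 1: level = 92 is defined globally.
Step 2: transform() looks up level from global scope = 92, then computes 92 + 6 = 98.
Step 3: result = 98

The answer is 98.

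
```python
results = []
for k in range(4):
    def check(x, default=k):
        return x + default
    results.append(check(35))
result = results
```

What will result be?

Step 1: Default argument default=k is evaluated at function definition time.
Step 2: Each iteration creates check with default = current k value.
Step 3: check(35) returns 35 + default. results = [35, 36, 37, 38]

The answer is [35, 36, 37, 38].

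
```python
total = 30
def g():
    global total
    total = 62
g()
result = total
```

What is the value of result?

Step 1: total = 30 globally.
Step 2: g() declares global total and sets it to 62.
Step 3: After g(), global total = 62. result = 62

The answer is 62.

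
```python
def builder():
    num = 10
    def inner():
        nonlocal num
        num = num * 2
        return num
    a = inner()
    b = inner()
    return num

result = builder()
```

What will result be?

Step 1: num starts at 10.
Step 2: First inner(): num = 10 * 2 = 20.
Step 3: Second inner(): num = 20 * 2 = 40.
Step 4: result = 40

The answer is 40.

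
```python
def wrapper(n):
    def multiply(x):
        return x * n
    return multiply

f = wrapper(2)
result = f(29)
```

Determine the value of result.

Step 1: wrapper(2) returns multiply closure with n = 2.
Step 2: f(29) computes 29 * 2 = 58.
Step 3: result = 58

The answer is 58.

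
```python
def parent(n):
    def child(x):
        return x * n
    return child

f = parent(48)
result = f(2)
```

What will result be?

Step 1: parent(48) creates a closure capturing n = 48.
Step 2: f(2) computes 2 * 48 = 96.
Step 3: result = 96

The answer is 96.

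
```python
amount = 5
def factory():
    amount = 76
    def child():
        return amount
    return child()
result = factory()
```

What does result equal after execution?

Step 1: amount = 5 globally, but factory() defines amount = 76 locally.
Step 2: child() looks up amount. Not in local scope, so checks enclosing scope (factory) and finds amount = 76.
Step 3: result = 76

The answer is 76.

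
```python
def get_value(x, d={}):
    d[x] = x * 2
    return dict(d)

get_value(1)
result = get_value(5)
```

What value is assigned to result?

Step 1: Mutable default dict is shared across calls.
Step 2: First call adds 1: 2. Second call adds 5: 10.
Step 3: result = {1: 2, 5: 10}

The answer is {1: 2, 5: 10}.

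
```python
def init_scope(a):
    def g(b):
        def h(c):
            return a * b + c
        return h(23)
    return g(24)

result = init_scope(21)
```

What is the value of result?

Step 1: a = 21, b = 24, c = 23.
Step 2: h() computes a * b + c = 21 * 24 + 23 = 527.
Step 3: result = 527

The answer is 527.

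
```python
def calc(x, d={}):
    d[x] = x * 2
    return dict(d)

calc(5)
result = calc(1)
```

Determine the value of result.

Step 1: Mutable default dict is shared across calls.
Step 2: First call adds 5: 10. Second call adds 1: 2.
Step 3: result = {5: 10, 1: 2}

The answer is {5: 10, 1: 2}.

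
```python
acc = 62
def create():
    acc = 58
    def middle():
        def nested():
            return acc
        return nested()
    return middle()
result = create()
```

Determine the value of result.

Step 1: create() defines acc = 58. middle() and nested() have no local acc.
Step 2: nested() checks local (none), enclosing middle() (none), enclosing create() and finds acc = 58.
Step 3: result = 58

The answer is 58.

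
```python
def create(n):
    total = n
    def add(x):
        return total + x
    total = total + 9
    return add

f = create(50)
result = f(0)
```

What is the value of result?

Step 1: create(50) sets total = 50, then total = 50 + 9 = 59.
Step 2: Closures capture by reference, so add sees total = 59.
Step 3: f(0) returns 59 + 0 = 59

The answer is 59.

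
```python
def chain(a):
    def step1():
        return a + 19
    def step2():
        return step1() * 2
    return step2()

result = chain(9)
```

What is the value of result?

Step 1: chain(9) captures a = 9.
Step 2: step2() calls step1() which returns 9 + 19 = 28.
Step 3: step2() returns 28 * 2 = 56

The answer is 56.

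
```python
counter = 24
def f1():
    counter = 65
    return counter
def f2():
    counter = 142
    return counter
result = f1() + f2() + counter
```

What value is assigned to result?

Step 1: Each function shadows global counter with its own local.
Step 2: f1() returns 65, f2() returns 142.
Step 3: Global counter = 24 is unchanged. result = 65 + 142 + 24 = 231

The answer is 231.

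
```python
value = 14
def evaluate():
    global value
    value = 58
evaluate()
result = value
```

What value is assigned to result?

Step 1: value = 14 globally.
Step 2: evaluate() declares global value and sets it to 58.
Step 3: After evaluate(), global value = 58. result = 58

The answer is 58.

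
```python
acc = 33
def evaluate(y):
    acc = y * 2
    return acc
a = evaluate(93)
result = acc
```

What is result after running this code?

Step 1: Global acc = 33.
Step 2: evaluate(93) creates local acc = 93 * 2 = 186.
Step 3: Global acc unchanged because no global keyword. result = 33

The answer is 33.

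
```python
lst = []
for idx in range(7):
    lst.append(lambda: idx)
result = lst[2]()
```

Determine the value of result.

Step 1: The loop creates 7 lambdas, all referencing the same variable idx.
Step 2: After the loop, idx = 6 (final value).
Step 3: lst[2]() looks up idx at call time and finds 6. This is the late binding gotcha. result = 6

The answer is 6.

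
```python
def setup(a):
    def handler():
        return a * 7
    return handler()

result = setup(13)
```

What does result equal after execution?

Step 1: setup(13) binds parameter a = 13.
Step 2: handler() accesses a = 13 from enclosing scope.
Step 3: result = 13 * 7 = 91

The answer is 91.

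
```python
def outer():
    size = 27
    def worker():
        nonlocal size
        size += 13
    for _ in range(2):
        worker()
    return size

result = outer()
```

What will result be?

Step 1: size = 27.
Step 2: worker() is called 2 times in a loop, each adding 13 via nonlocal.
Step 3: size = 27 + 13 * 2 = 53

The answer is 53.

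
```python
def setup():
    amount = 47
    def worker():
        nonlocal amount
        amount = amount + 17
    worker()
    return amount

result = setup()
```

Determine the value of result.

Step 1: setup() sets amount = 47.
Step 2: worker() uses nonlocal to modify amount in setup's scope: amount = 47 + 17 = 64.
Step 3: setup() returns the modified amount = 64

The answer is 64.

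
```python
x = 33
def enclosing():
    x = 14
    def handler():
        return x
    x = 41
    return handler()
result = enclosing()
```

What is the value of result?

Step 1: enclosing() sets x = 14, then later x = 41.
Step 2: handler() is called after x is reassigned to 41. Closures capture variables by reference, not by value.
Step 3: result = 41

The answer is 41.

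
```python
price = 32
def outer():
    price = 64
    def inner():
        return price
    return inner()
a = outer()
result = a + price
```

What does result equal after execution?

Step 1: outer() has local price = 64. inner() reads from enclosing.
Step 2: outer() returns 64. Global price = 32 unchanged.
Step 3: result = 64 + 32 = 96

The answer is 96.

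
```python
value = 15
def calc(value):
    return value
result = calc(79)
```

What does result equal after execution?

Step 1: Global value = 15.
Step 2: calc(79) takes parameter value = 79, which shadows the global.
Step 3: result = 79

The answer is 79.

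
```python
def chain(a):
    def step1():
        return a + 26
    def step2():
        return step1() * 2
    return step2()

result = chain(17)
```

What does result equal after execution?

Step 1: chain(17) captures a = 17.
Step 2: step2() calls step1() which returns 17 + 26 = 43.
Step 3: step2() returns 43 * 2 = 86

The answer is 86.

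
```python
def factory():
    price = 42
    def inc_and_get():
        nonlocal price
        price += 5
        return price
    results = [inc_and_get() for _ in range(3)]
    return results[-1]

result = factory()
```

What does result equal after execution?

Step 1: price = 42.
Step 2: Three calls to inc_and_get(), each adding 5.
Step 3: Last value = 42 + 5 * 3 = 57

The answer is 57.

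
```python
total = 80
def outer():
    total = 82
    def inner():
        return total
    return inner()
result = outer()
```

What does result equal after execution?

Step 1: total = 80 globally, but outer() defines total = 82 locally.
Step 2: inner() looks up total. Not in local scope, so checks enclosing scope (outer) and finds total = 82.
Step 3: result = 82

The answer is 82.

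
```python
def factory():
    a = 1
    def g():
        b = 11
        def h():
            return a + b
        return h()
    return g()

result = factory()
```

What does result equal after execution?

Step 1: factory() defines a = 1. g() defines b = 11.
Step 2: h() accesses both from enclosing scopes: a = 1, b = 11.
Step 3: result = 1 + 11 = 12

The answer is 12.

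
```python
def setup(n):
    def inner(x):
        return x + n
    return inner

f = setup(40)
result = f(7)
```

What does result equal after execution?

Step 1: setup(40) creates a closure that captures n = 40.
Step 2: f(7) calls the closure with x = 7, returning 7 + 40 = 47.
Step 3: result = 47

The answer is 47.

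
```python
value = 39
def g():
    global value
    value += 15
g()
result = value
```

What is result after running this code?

Step 1: value = 39 globally.
Step 2: g() modifies global value: value += 15 = 54.
Step 3: result = 54

The answer is 54.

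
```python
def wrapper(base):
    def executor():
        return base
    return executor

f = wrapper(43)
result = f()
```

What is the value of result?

Step 1: wrapper(43) creates closure capturing base = 43.
Step 2: f() returns the captured base = 43.
Step 3: result = 43

The answer is 43.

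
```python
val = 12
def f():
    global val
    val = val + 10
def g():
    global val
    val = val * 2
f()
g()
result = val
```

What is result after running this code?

Step 1: val = 12.
Step 2: f() adds 10: val = 12 + 10 = 22.
Step 3: g() doubles: val = 22 * 2 = 44.
Step 4: result = 44

The answer is 44.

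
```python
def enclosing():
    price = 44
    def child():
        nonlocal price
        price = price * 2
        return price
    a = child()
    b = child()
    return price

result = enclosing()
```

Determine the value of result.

Step 1: price starts at 44.
Step 2: First child(): price = 44 * 2 = 88.
Step 3: Second child(): price = 88 * 2 = 176.
Step 4: result = 176

The answer is 176.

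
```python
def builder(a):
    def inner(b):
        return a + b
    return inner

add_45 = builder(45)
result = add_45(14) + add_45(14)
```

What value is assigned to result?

Step 1: add_45 captures a = 45.
Step 2: add_45(14) = 45 + 14 = 59, called twice.
Step 3: result = 59 + 59 = 118

The answer is 118.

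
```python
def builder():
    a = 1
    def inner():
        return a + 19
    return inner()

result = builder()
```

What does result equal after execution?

Step 1: builder() defines a = 1.
Step 2: inner() reads a = 1 from enclosing scope, returns 1 + 19 = 20.
Step 3: result = 20

The answer is 20.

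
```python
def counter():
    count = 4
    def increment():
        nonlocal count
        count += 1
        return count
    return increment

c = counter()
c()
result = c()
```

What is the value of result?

Step 1: counter() creates closure with count = 4.
Step 2: Each c() call increments count via nonlocal. After 2 calls: 4 + 2 = 6.
Step 3: result = 6

The answer is 6.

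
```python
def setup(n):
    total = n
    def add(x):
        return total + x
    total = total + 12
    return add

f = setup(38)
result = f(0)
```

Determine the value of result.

Step 1: setup(38) sets total = 38, then total = 38 + 12 = 50.
Step 2: Closures capture by reference, so add sees total = 50.
Step 3: f(0) returns 50 + 0 = 50

The answer is 50.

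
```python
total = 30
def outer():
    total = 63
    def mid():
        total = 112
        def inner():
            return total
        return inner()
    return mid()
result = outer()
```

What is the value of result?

Step 1: Three levels of shadowing: global 30, outer 63, mid 112.
Step 2: inner() finds total = 112 in enclosing mid() scope.
Step 3: result = 112

The answer is 112.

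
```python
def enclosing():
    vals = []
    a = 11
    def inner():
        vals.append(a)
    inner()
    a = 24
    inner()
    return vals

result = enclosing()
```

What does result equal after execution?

Step 1: a = 11. inner() appends current a to vals.
Step 2: First inner(): appends 11. Then a = 24.
Step 3: Second inner(): appends 24 (closure sees updated a). result = [11, 24]

The answer is [11, 24].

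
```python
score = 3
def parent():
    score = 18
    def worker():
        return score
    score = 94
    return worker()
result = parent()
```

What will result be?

Step 1: parent() sets score = 18, then later score = 94.
Step 2: worker() is called after score is reassigned to 94. Closures capture variables by reference, not by value.
Step 3: result = 94

The answer is 94.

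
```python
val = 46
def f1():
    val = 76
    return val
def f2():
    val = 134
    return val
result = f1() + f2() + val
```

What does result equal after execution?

Step 1: Each function shadows global val with its own local.
Step 2: f1() returns 76, f2() returns 134.
Step 3: Global val = 46 is unchanged. result = 76 + 134 + 46 = 256

The answer is 256.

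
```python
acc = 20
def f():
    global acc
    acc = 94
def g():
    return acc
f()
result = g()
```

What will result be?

Step 1: acc = 20.
Step 2: f() sets global acc = 94.
Step 3: g() reads global acc = 94. result = 94

The answer is 94.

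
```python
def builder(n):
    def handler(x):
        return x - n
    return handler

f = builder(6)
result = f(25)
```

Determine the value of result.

Step 1: builder(6) creates a closure capturing n = 6.
Step 2: f(25) computes 25 - 6 = 19.
Step 3: result = 19

The answer is 19.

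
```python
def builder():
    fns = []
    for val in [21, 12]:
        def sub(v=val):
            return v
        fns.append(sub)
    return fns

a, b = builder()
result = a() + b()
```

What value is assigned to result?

Step 1: Default argument v=val captures val at each iteration.
Step 2: a() returns 21 (captured at first iteration), b() returns 12 (captured at second).
Step 3: result = 21 + 12 = 33

The answer is 33.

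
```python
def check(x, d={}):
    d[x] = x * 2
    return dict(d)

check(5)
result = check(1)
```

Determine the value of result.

Step 1: Mutable default dict is shared across calls.
Step 2: First call adds 5: 10. Second call adds 1: 2.
Step 3: result = {5: 10, 1: 2}

The answer is {5: 10, 1: 2}.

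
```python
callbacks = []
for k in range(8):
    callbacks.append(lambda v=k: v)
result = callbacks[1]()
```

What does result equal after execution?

Step 1: Default argument v=k captures k's value at each iteration.
Step 2: callbacks[1] captured v = 1 when k was 1.
Step 3: result = 1

The answer is 1.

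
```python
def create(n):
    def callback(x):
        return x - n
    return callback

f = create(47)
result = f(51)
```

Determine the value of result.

Step 1: create(47) creates a closure capturing n = 47.
Step 2: f(51) computes 51 - 47 = 4.
Step 3: result = 4

The answer is 4.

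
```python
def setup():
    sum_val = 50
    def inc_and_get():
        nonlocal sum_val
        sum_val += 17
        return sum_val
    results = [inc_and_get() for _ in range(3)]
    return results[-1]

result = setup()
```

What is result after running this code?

Step 1: sum_val = 50.
Step 2: Three calls to inc_and_get(), each adding 17.
Step 3: Last value = 50 + 17 * 3 = 101

The answer is 101.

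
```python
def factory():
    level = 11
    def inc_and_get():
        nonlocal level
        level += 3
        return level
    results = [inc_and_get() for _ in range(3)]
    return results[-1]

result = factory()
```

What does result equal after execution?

Step 1: level = 11.
Step 2: Three calls to inc_and_get(), each adding 3.
Step 3: Last value = 11 + 3 * 3 = 20

The answer is 20.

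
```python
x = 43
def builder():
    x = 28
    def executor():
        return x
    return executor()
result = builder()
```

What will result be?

Step 1: x = 43 globally, but builder() defines x = 28 locally.
Step 2: executor() looks up x. Not in local scope, so checks enclosing scope (builder) and finds x = 28.
Step 3: result = 28

The answer is 28.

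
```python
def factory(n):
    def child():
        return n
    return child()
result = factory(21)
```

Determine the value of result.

Step 1: factory(21) binds parameter n = 21.
Step 2: child() looks up n in enclosing scope and finds the parameter n = 21.
Step 3: result = 21

The answer is 21.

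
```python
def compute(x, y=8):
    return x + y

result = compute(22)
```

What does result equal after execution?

Step 1: compute(22) uses default y = 8.
Step 2: Returns 22 + 8 = 30.
Step 3: result = 30

The answer is 30.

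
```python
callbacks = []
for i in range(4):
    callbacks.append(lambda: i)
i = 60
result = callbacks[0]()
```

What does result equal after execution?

Step 1: Lambdas capture the variable i by reference, not by value.
Step 2: After the loop, i is reassigned to 60.
Step 3: callbacks[0]() looks up the current i = 60. result = 60

The answer is 60.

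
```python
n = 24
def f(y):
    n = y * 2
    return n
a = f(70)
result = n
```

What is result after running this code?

Step 1: Global n = 24.
Step 2: f(70) creates local n = 70 * 2 = 140.
Step 3: Global n unchanged because no global keyword. result = 24

The answer is 24.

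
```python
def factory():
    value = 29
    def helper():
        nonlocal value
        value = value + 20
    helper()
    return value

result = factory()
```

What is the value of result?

Step 1: factory() sets value = 29.
Step 2: helper() uses nonlocal to modify value in factory's scope: value = 29 + 20 = 49.
Step 3: factory() returns the modified value = 49

The answer is 49.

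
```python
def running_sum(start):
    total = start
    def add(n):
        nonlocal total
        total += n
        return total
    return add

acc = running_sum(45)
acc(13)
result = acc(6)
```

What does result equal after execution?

Step 1: running_sum(45) creates closure with total = 45.
Step 2: First acc(13): total = 45 + 13 = 58.
Step 3: Second acc(6): total = 58 + 6 = 64. result = 64

The answer is 64.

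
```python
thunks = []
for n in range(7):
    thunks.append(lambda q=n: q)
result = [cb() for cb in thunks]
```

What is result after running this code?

Step 1: Default arg q=n captures n at each iteration.
Step 2: Each lambda has its own default: 0, 1, ..., 6.
Step 3: result = [0, 1, 2, 3, 4, 5, 6]

The answer is [0, 1, 2, 3, 4, 5, 6].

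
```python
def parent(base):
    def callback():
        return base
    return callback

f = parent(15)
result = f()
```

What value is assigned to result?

Step 1: parent(15) creates closure capturing base = 15.
Step 2: f() returns the captured base = 15.
Step 3: result = 15

The answer is 15.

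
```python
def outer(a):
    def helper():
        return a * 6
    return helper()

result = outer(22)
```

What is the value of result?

Step 1: outer(22) binds parameter a = 22.
Step 2: helper() accesses a = 22 from enclosing scope.
Step 3: result = 22 * 6 = 132

The answer is 132.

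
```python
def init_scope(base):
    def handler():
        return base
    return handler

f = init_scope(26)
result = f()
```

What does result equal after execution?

Step 1: init_scope(26) creates closure capturing base = 26.
Step 2: f() returns the captured base = 26.
Step 3: result = 26

The answer is 26.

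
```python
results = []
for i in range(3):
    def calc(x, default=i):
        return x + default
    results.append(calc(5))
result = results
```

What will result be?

Step 1: Default argument default=i is evaluated at function definition time.
Step 2: Each iteration creates calc with default = current i value.
Step 3: calc(5) returns 5 + default. results = [5, 6, 7]

The answer is [5, 6, 7].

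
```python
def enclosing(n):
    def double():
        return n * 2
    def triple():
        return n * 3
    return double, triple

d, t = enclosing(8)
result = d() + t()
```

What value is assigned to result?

Step 1: Both closures capture the same n = 8.
Step 2: d() = 8 * 2 = 16, t() = 8 * 3 = 24.
Step 3: result = 16 + 24 = 40

The answer is 40.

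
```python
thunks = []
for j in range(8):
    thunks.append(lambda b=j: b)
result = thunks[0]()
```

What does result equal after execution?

Step 1: Default argument b=j captures j's value at each iteration.
Step 2: thunks[0] captured b = 0 when j was 0.
Step 3: result = 0

The answer is 0.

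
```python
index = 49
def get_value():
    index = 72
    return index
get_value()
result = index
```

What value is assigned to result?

Step 1: Global index = 49.
Step 2: get_value() creates local index = 72 (shadow, not modification).
Step 3: After get_value() returns, global index is unchanged. result = 49

The answer is 49.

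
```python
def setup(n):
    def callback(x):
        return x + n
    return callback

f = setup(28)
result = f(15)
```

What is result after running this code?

Step 1: setup(28) creates a closure that captures n = 28.
Step 2: f(15) calls the closure with x = 15, returning 15 + 28 = 43.
Step 3: result = 43

The answer is 43.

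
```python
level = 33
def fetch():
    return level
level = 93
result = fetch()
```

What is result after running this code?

Step 1: level is first set to 33, then reassigned to 93.
Step 2: fetch() is called after the reassignment, so it looks up the current global level = 93.
Step 3: result = 93

The answer is 93.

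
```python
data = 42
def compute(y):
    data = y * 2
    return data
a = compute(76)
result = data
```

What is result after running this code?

Step 1: Global data = 42.
Step 2: compute(76) creates local data = 76 * 2 = 152.
Step 3: Global data unchanged because no global keyword. result = 42

The answer is 42.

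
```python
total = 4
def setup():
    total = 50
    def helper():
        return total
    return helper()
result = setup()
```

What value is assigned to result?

Step 1: total = 4 globally, but setup() defines total = 50 locally.
Step 2: helper() looks up total. Not in local scope, so checks enclosing scope (setup) and finds total = 50.
Step 3: result = 50

The answer is 50.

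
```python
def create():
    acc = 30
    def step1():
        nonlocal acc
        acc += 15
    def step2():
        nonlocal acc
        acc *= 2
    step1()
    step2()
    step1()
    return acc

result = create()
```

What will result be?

Step 1: acc = 30.
Step 2: step1(): acc = 30 + 15 = 45.
Step 3: step2(): acc = 45 * 2 = 90.
Step 4: step1(): acc = 90 + 15 = 105. result = 105

The answer is 105.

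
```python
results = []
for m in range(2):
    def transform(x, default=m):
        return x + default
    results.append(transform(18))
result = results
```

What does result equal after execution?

Step 1: Default argument default=m is evaluated at function definition time.
Step 2: Each iteration creates transform with default = current m value.
Step 3: transform(18) returns 18 + default. results = [18, 19]

The answer is [18, 19].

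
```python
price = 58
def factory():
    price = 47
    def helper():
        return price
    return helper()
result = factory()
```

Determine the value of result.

Step 1: price = 58 globally, but factory() defines price = 47 locally.
Step 2: helper() looks up price. Not in local scope, so checks enclosing scope (factory) and finds price = 47.
Step 3: result = 47

The answer is 47.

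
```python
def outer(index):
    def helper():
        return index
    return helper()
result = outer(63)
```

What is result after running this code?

Step 1: outer(63) binds parameter index = 63.
Step 2: helper() looks up index in enclosing scope and finds the parameter index = 63.
Step 3: result = 63

The answer is 63.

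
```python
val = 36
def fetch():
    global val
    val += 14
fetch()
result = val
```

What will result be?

Step 1: val = 36 globally.
Step 2: fetch() modifies global val: val += 14 = 50.
Step 3: result = 50

The answer is 50.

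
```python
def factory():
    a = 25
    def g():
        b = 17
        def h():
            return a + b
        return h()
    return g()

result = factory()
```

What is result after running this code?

Step 1: factory() defines a = 25. g() defines b = 17.
Step 2: h() accesses both from enclosing scopes: a = 25, b = 17.
Step 3: result = 25 + 17 = 42

The answer is 42.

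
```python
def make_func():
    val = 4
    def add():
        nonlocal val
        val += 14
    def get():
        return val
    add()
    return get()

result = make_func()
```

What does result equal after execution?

Step 1: val = 4. add() modifies it via nonlocal, get() reads it.
Step 2: add() makes val = 4 + 14 = 18.
Step 3: get() returns 18. result = 18

The answer is 18.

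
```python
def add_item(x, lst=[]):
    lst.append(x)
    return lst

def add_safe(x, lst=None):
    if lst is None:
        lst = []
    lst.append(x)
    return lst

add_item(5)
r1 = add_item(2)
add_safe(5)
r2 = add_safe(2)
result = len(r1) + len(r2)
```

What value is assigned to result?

Step 1: add_item shares mutable default: after 2 calls, lst = [5, 2], len = 2.
Step 2: add_safe creates fresh list each time: r2 = [2], len = 1.
Step 3: result = 2 + 1 = 3

The answer is 3.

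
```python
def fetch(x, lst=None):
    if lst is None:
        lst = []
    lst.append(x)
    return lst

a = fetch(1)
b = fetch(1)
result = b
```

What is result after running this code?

Step 1: None default with guard creates a NEW list each call.
Step 2: a = [1] (fresh list). b = [1] (another fresh list).
Step 3: result = [1] (this is the fix for mutable default)

The answer is [1].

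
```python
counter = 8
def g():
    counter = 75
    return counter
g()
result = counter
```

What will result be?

Step 1: Global counter = 8.
Step 2: g() creates local counter = 75 (shadow, not modification).
Step 3: After g() returns, global counter is unchanged. result = 8

The answer is 8.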